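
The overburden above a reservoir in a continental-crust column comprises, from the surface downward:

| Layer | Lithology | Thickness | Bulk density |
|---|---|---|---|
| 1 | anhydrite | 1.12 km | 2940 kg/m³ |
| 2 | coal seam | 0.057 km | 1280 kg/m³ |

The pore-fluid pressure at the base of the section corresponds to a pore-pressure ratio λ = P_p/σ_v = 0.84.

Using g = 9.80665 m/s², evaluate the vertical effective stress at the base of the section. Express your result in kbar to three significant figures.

Overburden (lithostatic) stress σ_v:
anhydrite: 2940 kg/m³ × 9.80665 m/s² × 1120 m = 3.229×10^7 Pa = 32.29 MPa
coal seam: 1280 kg/m³ × 9.80665 m/s² × 57 m = 7.155×10^5 Pa = 0.7155 MPa
Total = 32.29 + 0.7155 = 33.007 MPa
Pore pressure P_p = λ·σ_v = 0.84 × 33.01 MPa = 27.73 MPa
Effective stress σ' = σ_v − P_p = 33.01 − 27.73 = 5.2811 MPa = 0.052811 kbar

0.0528 kbar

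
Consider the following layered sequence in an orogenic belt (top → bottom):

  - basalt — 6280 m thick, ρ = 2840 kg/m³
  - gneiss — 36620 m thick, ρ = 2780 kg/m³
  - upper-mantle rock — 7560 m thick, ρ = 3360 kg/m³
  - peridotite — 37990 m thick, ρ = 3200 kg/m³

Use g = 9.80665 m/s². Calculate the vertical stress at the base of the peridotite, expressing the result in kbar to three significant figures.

26.1 kbar

basalt: 2840 kg/m³ × 9.80665 m/s² × 6280 m = 1.749×10^8 Pa = 1.749 kbar
gneiss: 2780 kg/m³ × 9.80665 m/s² × 36620 m = 9.984×10^8 Pa = 9.984 kbar
upper-mantle rock: 3360 kg/m³ × 9.80665 m/s² × 7560 m = 2.491×10^8 Pa = 2.491 kbar
peridotite: 3200 kg/m³ × 9.80665 m/s² × 37990 m = 1.192×10^9 Pa = 11.92 kbar
Total = 1.749 + 9.984 + 2.491 + 11.92 = 26.145 kbar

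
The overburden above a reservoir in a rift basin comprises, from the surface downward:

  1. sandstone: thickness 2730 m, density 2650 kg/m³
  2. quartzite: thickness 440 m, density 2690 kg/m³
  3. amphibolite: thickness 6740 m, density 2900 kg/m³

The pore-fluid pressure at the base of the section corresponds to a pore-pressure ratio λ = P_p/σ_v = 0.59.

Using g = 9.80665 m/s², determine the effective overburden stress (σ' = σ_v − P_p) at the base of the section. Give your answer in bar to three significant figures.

1120 bar

Overburden (lithostatic) stress σ_v:
sandstone: 2650 kg/m³ × 9.80665 m/s² × 2730 m = 7.095×10^7 Pa = 70.95 MPa
quartzite: 2690 kg/m³ × 9.80665 m/s² × 440 m = 1.161×10^7 Pa = 11.61 MPa
amphibolite: 2900 kg/m³ × 9.80665 m/s² × 6740 m = 1.917×10^8 Pa = 191.7 MPa
Total = 70.95 + 11.61 + 191.7 = 274.23 MPa
Pore pressure P_p = λ·σ_v = 0.59 × 274.2 MPa = 161.8 MPa
Effective stress σ' = σ_v − P_p = 274.2 − 161.8 = 112.44 MPa = 1124.4 bar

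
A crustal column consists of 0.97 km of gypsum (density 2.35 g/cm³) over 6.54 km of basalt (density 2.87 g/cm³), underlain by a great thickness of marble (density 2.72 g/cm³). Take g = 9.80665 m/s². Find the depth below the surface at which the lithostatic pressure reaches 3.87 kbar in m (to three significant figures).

14300 m

Pressure at base of upper layers: 2350×9.80665×970 + 2870×9.80665×6540 = 2.064×10^8 Pa = 2.064 kbar
Remaining pressure to be supplied by marble: 3.870×10^8 − 2.064×10^8 = 1.806×10^8 Pa
Additional depth in marble = 1.806×10^8 Pa / (2720 kg/m³ × 9.80665 m/s²) = 6769.7 m
Total depth = 7510 m + 6769.7 m = 14280 m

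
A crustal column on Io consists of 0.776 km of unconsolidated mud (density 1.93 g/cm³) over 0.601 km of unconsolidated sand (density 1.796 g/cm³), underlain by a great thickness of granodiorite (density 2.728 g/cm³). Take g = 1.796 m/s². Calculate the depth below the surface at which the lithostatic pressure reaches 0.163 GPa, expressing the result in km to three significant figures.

Pressure at base of upper layers: 1930×1.796×776 + 1796×1.796×601 = 4.628×10^6 Pa = 4.628×10^-3 GPa
Remaining pressure to be supplied by granodiorite: 1.630×10^8 − 4.628×10^6 = 1.584×10^8 Pa
Additional depth in granodiorite = 1.584×10^8 Pa / (2728 kg/m³ × 1.796 m/s²) = 32324 m
Total depth = 1377 m + 32324 m = 33701 m
= 33.701 km

33.7 km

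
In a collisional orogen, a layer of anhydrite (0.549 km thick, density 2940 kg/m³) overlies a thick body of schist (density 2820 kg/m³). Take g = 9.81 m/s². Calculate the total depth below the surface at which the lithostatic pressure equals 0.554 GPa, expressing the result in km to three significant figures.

Pressure at base of upper layers: 2940×9.81×549 = 1.583×10^7 Pa = 0.01583 GPa
Remaining pressure to be supplied by schist: 5.540×10^8 − 1.583×10^7 = 5.382×10^8 Pa
Additional depth in schist = 5.382×10^8 Pa / (2820 kg/m³ × 9.81 m/s²) = 19454 m
Total depth = 549 m + 19454 m = 20003 m
= 20.003 km

20.0 km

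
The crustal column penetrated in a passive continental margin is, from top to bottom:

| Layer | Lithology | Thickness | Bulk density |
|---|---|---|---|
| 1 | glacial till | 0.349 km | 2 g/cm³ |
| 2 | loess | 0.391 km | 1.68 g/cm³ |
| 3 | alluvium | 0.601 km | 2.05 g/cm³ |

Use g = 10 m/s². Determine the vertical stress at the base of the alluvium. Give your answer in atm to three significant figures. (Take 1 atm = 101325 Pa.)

glacial till: 2000 kg/m³ × 10 m/s² × 349 m = 6.980×10^6 Pa = 68.89 atm
loess: 1680 kg/m³ × 10 m/s² × 391 m = 6.569×10^6 Pa = 64.83 atm
alluvium: 2050 kg/m³ × 10 m/s² × 601 m = 1.232×10^7 Pa = 121.6 atm
Total = 68.89 + 64.83 + 121.6 = 255.31 atm

255 atm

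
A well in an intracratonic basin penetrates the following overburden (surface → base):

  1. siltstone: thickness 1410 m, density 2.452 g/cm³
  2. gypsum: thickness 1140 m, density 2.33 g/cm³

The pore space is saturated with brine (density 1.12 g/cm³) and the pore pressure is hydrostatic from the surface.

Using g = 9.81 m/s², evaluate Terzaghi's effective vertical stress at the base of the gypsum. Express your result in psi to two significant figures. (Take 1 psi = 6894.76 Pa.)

4600 psi

Overburden (lithostatic) stress σ_v:
siltstone: 2452 kg/m³ × 9.81 m/s² × 1410 m = 3.392×10^7 Pa = 33.92 MPa
gypsum: 2330 kg/m³ × 9.81 m/s² × 1140 m = 2.606×10^7 Pa = 26.06 MPa
Total = 33.92 + 26.06 = 59.974 MPa
Pore pressure P_p = 1120 kg/m³ × 9.81 m/s² × 2550 m = 2.802×10^7 Pa = 28.02 MPa
Effective stress σ' = σ_v − P_p = 59.97 − 28.02 = 31.956 MPa = 4634.9 psi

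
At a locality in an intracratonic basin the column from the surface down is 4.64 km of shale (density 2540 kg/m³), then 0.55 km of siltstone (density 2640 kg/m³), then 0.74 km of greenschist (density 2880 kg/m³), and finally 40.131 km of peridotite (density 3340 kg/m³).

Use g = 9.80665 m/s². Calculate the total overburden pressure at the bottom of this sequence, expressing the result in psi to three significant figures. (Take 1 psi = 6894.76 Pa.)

shale: 2540 kg/m³ × 9.80665 m/s² × 4640 m = 1.156×10^8 Pa = 16763 psi
siltstone: 2640 kg/m³ × 9.80665 m/s² × 550 m = 1.424×10^7 Pa = 2065 psi
greenschist: 2880 kg/m³ × 9.80665 m/s² × 740 m = 2.090×10^7 Pa = 3031 psi
peridotite: 3340 kg/m³ × 9.80665 m/s² × 40131 m = 1.314×10^9 Pa = 1.906×10^5 psi
Total = 16763 + 2065 + 3031 + 1.906×10^5 = 2.1251×10^5 psi

213000 psi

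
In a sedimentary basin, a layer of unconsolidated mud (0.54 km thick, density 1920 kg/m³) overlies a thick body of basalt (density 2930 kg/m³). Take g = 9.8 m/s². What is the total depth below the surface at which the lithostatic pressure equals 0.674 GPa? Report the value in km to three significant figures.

23.7 km

Pressure at base of upper layers: 1920×9.8×540 = 1.016×10^7 Pa = 0.01016 GPa
Remaining pressure to be supplied by basalt: 6.740×10^8 − 1.016×10^7 = 6.638×10^8 Pa
Additional depth in basalt = 6.638×10^8 Pa / (2930 kg/m³ × 9.8 m/s²) = 23119 m
Total depth = 540 m + 23119 m = 23659 m
= 23.659 km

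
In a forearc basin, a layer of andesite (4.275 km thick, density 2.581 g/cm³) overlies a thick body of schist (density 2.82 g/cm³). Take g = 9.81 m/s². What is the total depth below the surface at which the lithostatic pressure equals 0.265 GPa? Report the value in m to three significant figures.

9940 m

Pressure at base of upper layers: 2581×9.81×4275 = 1.082×10^8 Pa = 0.1082 GPa
Remaining pressure to be supplied by schist: 2.650×10^8 − 1.082×10^8 = 1.568×10^8 Pa
Additional depth in schist = 1.568×10^8 Pa / (2820 kg/m³ × 9.81 m/s²) = 5666.5 m
Total depth = 4275 m + 5666.5 m = 9941.5 m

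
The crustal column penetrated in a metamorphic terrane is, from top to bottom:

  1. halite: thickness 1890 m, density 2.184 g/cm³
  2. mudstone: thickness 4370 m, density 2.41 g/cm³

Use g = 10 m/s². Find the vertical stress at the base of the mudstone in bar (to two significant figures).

halite: 2184 kg/m³ × 10 m/s² × 1890 m = 4.128×10^7 Pa = 412.8 bar
mudstone: 2410 kg/m³ × 10 m/s² × 4370 m = 1.053×10^8 Pa = 1053 bar
Total = 412.8 + 1053 = 1465.9 bar

1500 bar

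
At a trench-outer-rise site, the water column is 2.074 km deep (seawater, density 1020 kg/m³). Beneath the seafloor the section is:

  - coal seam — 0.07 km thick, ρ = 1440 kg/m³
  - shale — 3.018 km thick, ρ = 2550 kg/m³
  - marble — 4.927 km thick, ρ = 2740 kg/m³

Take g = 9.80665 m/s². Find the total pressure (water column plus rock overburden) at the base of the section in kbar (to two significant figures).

2.3 kbar

seawater: 1020 kg/m³ × 9.80665 m/s² × 2074 m = 2.075×10^7 Pa = 0.2075 kbar
coal seam: 1440 kg/m³ × 9.80665 m/s² × 70 m = 9.885×10^5 Pa = 9.885×10^-3 kbar
shale: 2550 kg/m³ × 9.80665 m/s² × 3018 m = 7.547×10^7 Pa = 0.7547 kbar
marble: 2740 kg/m³ × 9.80665 m/s² × 4927 m = 1.324×10^8 Pa = 1.324 kbar
Total = 0.2075 + 9.885×10^-3 + 0.7547 + 1.324 = 2.2959 kbar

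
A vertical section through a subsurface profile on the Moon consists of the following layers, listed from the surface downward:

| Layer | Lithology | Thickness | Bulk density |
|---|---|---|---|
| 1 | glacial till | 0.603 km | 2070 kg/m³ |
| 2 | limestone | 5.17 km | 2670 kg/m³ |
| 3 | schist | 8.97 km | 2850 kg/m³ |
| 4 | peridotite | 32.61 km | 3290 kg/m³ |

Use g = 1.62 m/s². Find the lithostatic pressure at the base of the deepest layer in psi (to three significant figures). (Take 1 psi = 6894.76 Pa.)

34800 psi

glacial till: 2070 kg/m³ × 1.62 m/s² × 603 m = 2.022×10^6 Pa = 293.3 psi
limestone: 2670 kg/m³ × 1.62 m/s² × 5170 m = 2.236×10^7 Pa = 3243 psi
schist: 2850 kg/m³ × 1.62 m/s² × 8970 m = 4.141×10^7 Pa = 6007 psi
peridotite: 3290 kg/m³ × 1.62 m/s² × 32610 m = 1.738×10^8 Pa = 25208 psi
Total = 293.3 + 3243 + 6007 + 25208 = 34752 psi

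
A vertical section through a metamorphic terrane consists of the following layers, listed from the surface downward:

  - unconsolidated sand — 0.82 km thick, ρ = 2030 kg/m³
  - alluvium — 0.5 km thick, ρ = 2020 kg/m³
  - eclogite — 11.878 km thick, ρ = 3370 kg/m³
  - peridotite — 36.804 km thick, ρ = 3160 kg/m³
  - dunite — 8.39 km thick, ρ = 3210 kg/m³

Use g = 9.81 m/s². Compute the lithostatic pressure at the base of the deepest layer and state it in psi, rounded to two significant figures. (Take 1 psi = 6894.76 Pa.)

unconsolidated sand: 2030 kg/m³ × 9.81 m/s² × 820 m = 1.633×10^7 Pa = 2368 psi
alluvium: 2020 kg/m³ × 9.81 m/s² × 500 m = 9.908×10^6 Pa = 1437 psi
eclogite: 3370 kg/m³ × 9.81 m/s² × 11878 m = 3.927×10^8 Pa = 56954 psi
peridotite: 3160 kg/m³ × 9.81 m/s² × 36804 m = 1.141×10^9 Pa = 1.655×10^5 psi
dunite: 3210 kg/m³ × 9.81 m/s² × 8390 m = 2.642×10^8 Pa = 38319 psi
Total = 2368 + 1437 + 56954 + 1.655×10^5 + 38319 = 2.6455×10^5 psi

260000 psi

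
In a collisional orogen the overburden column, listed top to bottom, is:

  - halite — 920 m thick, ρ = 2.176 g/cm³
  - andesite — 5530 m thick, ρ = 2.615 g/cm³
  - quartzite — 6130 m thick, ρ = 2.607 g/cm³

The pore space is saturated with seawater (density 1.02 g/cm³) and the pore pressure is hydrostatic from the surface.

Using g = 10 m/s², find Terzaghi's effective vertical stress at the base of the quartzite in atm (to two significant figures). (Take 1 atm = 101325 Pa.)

1900 atm

Overburden (lithostatic) stress σ_v:
halite: 2176 kg/m³ × 10 m/s² × 920 m = 2.002×10^7 Pa = 20.02 MPa
andesite: 2615 kg/m³ × 10 m/s² × 5530 m = 1.446×10^8 Pa = 144.6 MPa
quartzite: 2607 kg/m³ × 10 m/s² × 6130 m = 1.598×10^8 Pa = 159.8 MPa
Total = 20.02 + 144.6 + 159.8 = 324.44 MPa
Pore pressure P_p = 1020 kg/m³ × 10 m/s² × 12580 m = 1.283×10^8 Pa = 128.3 MPa
Effective stress σ' = σ_v − P_p = 324.4 − 128.3 = 196.12 MPa = 1935.6 atm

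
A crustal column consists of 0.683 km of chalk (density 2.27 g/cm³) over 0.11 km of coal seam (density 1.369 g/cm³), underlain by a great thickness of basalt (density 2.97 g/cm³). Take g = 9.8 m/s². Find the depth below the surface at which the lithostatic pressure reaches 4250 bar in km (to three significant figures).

Pressure at base of upper layers: 2270×9.8×683 + 1369×9.8×110 = 1.667×10^7 Pa = 166.7 bar
Remaining pressure to be supplied by basalt: 4.250×10^8 − 1.667×10^7 = 4.083×10^8 Pa
Additional depth in basalt = 4.083×10^8 Pa / (2970 kg/m³ × 9.8 m/s²) = 14029 m
Total depth = 793 m + 14029 m = 14822 m
= 14.822 km

14.8 km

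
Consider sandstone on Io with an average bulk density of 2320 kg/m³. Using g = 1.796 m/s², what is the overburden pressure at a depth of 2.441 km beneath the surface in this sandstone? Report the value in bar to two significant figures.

sandstone: 2320 kg/m³ × 1.796 m/s² × 2441 m = 1.017×10^7 Pa = 101.7 bar

100 bar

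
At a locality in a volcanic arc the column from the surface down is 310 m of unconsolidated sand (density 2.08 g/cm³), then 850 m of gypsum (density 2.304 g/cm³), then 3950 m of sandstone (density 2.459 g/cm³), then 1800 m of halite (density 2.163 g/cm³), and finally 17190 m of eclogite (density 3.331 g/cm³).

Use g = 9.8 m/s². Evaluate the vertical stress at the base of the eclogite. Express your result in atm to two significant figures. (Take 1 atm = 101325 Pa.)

unconsolidated sand: 2080 kg/m³ × 9.8 m/s² × 310 m = 6.319×10^6 Pa = 62.36 atm
gypsum: 2304 kg/m³ × 9.8 m/s² × 850 m = 1.919×10^7 Pa = 189.4 atm
sandstone: 2459 kg/m³ × 9.8 m/s² × 3950 m = 9.519×10^7 Pa = 939.4 atm
halite: 2163 kg/m³ × 9.8 m/s² × 1800 m = 3.816×10^7 Pa = 376.6 atm
eclogite: 3331 kg/m³ × 9.8 m/s² × 17190 m = 5.611×10^8 Pa = 5538 atm
Total = 62.36 + 189.4 + 939.4 + 376.6 + 5538 = 7105.9 atm

7100 atm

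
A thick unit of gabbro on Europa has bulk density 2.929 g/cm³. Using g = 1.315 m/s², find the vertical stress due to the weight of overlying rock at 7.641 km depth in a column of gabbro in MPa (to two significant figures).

gabbro: 2929 kg/m³ × 1.315 m/s² × 7641 m = 2.943×10^7 Pa = 29.43 MPa

29 MPa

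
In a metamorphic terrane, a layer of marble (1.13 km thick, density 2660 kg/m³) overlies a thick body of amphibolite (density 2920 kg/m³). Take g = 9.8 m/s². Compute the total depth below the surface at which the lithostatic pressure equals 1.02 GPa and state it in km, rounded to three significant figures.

Pressure at base of upper layers: 2660×9.8×1130 = 2.946×10^7 Pa = 0.02946 GPa
Remaining pressure to be supplied by amphibolite: 1.020×10^9 − 2.946×10^7 = 9.905×10^8 Pa
Additional depth in amphibolite = 9.905×10^8 Pa / (2920 kg/m³ × 9.8 m/s²) = 34615 m
Total depth = 1130 m + 34615 m = 35745 m
= 35.745 km

35.7 km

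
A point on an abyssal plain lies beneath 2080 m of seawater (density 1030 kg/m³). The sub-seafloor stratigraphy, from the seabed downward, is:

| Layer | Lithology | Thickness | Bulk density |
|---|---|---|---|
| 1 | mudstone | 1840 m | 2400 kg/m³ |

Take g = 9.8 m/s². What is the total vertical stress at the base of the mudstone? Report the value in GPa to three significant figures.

seawater: 1030 kg/m³ × 9.8 m/s² × 2080 m = 2.100×10^7 Pa = 0.02100 GPa
mudstone: 2400 kg/m³ × 9.8 m/s² × 1840 m = 4.328×10^7 Pa = 0.04328 GPa
Total = 0.02100 + 0.04328 = 0.064272 GPa

0.0643 GPa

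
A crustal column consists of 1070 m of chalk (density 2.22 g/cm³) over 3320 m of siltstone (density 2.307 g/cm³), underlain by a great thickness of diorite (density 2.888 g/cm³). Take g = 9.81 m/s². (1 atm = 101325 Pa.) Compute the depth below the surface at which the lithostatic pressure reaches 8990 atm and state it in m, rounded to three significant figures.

33100 m

Pressure at base of upper layers: 2220×9.81×1070 + 2307×9.81×3320 = 9.844×10^7 Pa = 971.5 atm
Remaining pressure to be supplied by diorite: 9.109×10^8 − 9.844×10^7 = 8.125×10^8 Pa
Additional depth in diorite = 8.125×10^8 Pa / (2888 kg/m³ × 9.81 m/s²) = 28678 m
Total depth = 4390 m + 28678 m = 33068 m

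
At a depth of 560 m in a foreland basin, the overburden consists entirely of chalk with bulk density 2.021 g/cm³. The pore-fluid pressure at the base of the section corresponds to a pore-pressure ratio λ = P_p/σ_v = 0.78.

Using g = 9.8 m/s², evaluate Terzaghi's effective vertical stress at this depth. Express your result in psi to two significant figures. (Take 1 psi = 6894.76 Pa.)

350 psi

Overburden (lithostatic) stress σ_v:
chalk: 2021 kg/m³ × 9.8 m/s² × 560 m = 1.109×10^7 Pa = 11.09 MPa
Pore pressure P_p = λ·σ_v = 0.78 × 11.09 MPa = 8.651 MPa
Effective stress σ' = σ_v − P_p = 11.09 − 8.651 = 2.4401 MPa = 353.90 psi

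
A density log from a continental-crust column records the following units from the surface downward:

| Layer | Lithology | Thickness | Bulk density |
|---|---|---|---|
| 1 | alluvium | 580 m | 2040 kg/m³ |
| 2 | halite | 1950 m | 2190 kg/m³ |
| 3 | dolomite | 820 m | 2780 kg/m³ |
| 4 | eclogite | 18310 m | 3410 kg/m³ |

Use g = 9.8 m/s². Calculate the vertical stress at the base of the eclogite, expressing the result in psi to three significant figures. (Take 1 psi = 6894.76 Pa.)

99700 psi

alluvium: 2040 kg/m³ × 9.8 m/s² × 580 m = 1.160×10^7 Pa = 1682 psi
halite: 2190 kg/m³ × 9.8 m/s² × 1950 m = 4.185×10^7 Pa = 6070 psi
dolomite: 2780 kg/m³ × 9.8 m/s² × 820 m = 2.234×10^7 Pa = 3240 psi
eclogite: 3410 kg/m³ × 9.8 m/s² × 18310 m = 6.119×10^8 Pa = 88746 psi
Total = 1682 + 6070 + 3240 + 88746 = 99738 psi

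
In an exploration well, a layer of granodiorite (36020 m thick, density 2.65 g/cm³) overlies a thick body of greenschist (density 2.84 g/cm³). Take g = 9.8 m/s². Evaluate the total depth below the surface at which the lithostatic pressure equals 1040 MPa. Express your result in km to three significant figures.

Pressure at base of upper layers: 2650×9.8×36020 = 9.354×10^8 Pa = 935.4 MPa
Remaining pressure to be supplied by greenschist: 1.040×10^9 − 9.354×10^8 = 1.046×10^8 Pa
Additional depth in greenschist = 1.046×10^8 Pa / (2840 kg/m³ × 9.8 m/s²) = 3756.8 m
Total depth = 36020 m + 3756.8 m = 39777 m
= 39.777 km

39.8 km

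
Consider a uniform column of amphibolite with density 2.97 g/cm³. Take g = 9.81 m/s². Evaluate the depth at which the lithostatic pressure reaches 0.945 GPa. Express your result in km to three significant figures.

32.4 km

h = P/(ρg) = 0.945 GPa / (2970 kg/m³ × 9.81 m/s²) = 9.450×10^8 Pa / 29136 Pa/m = 32434 m
= 32.434 km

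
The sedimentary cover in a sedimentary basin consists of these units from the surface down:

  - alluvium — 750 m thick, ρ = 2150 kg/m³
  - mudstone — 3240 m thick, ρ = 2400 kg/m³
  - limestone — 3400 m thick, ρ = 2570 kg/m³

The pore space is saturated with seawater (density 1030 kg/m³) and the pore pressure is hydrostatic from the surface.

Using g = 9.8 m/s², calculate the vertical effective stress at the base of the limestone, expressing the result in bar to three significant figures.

Overburden (lithostatic) stress σ_v:
alluvium: 2150 kg/m³ × 9.8 m/s² × 750 m = 1.580×10^7 Pa = 15.80 MPa
mudstone: 2400 kg/m³ × 9.8 m/s² × 3240 m = 7.620×10^7 Pa = 76.20 MPa
limestone: 2570 kg/m³ × 9.8 m/s² × 3400 m = 8.563×10^7 Pa = 85.63 MPa
Total = 15.80 + 76.20 + 85.63 = 177.64 MPa
Pore pressure P_p = 1030 kg/m³ × 9.8 m/s² × 7390 m = 7.459×10^7 Pa = 74.59 MPa
Effective stress σ' = σ_v − P_p = 177.6 − 74.59 = 103.05 MPa = 1030.5 bar

1030 bar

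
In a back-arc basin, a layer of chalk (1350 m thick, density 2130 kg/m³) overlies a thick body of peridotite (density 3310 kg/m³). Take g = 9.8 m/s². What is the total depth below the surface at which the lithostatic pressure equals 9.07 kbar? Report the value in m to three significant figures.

Pressure at base of upper layers: 2130×9.8×1350 = 2.818×10^7 Pa = 0.2818 kbar
Remaining pressure to be supplied by peridotite: 9.070×10^8 − 2.818×10^7 = 8.788×10^8 Pa
Additional depth in peridotite = 8.788×10^8 Pa / (3310 kg/m³ × 9.8 m/s²) = 27092 m
Total depth = 1350 m + 27092 m = 28442 m

28400 m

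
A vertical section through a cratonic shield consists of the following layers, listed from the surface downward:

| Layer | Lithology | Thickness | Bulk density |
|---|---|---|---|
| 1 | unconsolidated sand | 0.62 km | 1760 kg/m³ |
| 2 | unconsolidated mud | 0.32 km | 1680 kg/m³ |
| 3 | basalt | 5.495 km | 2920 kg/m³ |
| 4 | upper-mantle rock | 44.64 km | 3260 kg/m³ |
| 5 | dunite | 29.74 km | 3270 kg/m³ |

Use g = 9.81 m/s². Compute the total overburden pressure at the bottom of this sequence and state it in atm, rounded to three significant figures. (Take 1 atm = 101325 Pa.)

unconsolidated sand: 1760 kg/m³ × 9.81 m/s² × 620 m = 1.070×10^7 Pa = 105.6 atm
unconsolidated mud: 1680 kg/m³ × 9.81 m/s² × 320 m = 5.274×10^6 Pa = 52.05 atm
basalt: 2920 kg/m³ × 9.81 m/s² × 5495 m = 1.574×10^8 Pa = 1553 atm
upper-mantle rock: 3260 kg/m³ × 9.81 m/s² × 44640 m = 1.428×10^9 Pa = 14089 atm
dunite: 3270 kg/m³ × 9.81 m/s² × 29740 m = 9.540×10^8 Pa = 9415 atm
Total = 105.6 + 52.05 + 1553 + 14089 + 9415 = 25216 atm

25200 atm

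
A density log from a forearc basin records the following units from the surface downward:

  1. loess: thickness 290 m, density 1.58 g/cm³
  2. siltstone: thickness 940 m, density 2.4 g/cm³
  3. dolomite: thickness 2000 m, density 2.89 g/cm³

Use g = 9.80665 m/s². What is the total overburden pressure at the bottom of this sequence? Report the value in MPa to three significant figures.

83.3 MPa

loess: 1580 kg/m³ × 9.80665 m/s² × 290 m = 4.493×10^6 Pa = 4.493 MPa
siltstone: 2400 kg/m³ × 9.80665 m/s² × 940 m = 2.212×10^7 Pa = 22.12 MPa
dolomite: 2890 kg/m³ × 9.80665 m/s² × 2000 m = 5.668×10^7 Pa = 56.68 MPa
Total = 4.493 + 22.12 + 56.68 = 83.300 MPa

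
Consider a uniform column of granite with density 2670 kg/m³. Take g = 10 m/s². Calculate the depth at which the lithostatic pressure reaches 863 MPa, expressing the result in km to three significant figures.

h = P/(ρg) = 863 MPa / (2670 kg/m³ × 10 m/s²) = 8.630×10^8 Pa / 26700 Pa/m = 32322 m
= 32.322 km

32.3 km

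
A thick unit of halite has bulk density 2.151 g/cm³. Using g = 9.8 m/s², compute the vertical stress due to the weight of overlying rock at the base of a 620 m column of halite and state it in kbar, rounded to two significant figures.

halite: 2151 kg/m³ × 9.8 m/s² × 620 m = 1.307×10^7 Pa = 0.1307 kbar

0.13 kbar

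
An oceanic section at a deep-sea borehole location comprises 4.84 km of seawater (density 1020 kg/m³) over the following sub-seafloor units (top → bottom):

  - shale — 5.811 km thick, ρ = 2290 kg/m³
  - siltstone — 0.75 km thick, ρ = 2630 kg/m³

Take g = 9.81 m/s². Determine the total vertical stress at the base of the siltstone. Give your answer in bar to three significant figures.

1980 bar

seawater: 1020 kg/m³ × 9.81 m/s² × 4840 m = 4.843×10^7 Pa = 484.3 bar
shale: 2290 kg/m³ × 9.81 m/s² × 5811 m = 1.305×10^8 Pa = 1305 bar
siltstone: 2630 kg/m³ × 9.81 m/s² × 750 m = 1.935×10^7 Pa = 193.5 bar
Total = 484.3 + 1305 + 193.5 = 1983.2 bar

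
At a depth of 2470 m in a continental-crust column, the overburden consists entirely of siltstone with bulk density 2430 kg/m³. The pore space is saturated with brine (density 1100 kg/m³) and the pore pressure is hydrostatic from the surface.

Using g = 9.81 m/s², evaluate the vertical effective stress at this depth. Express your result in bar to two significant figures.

320 bar

Overburden (lithostatic) stress σ_v:
siltstone: 2430 kg/m³ × 9.81 m/s² × 2470 m = 5.888×10^7 Pa = 58.88 MPa
Pore pressure P_p = 1100 kg/m³ × 9.81 m/s² × 2470 m = 2.665×10^7 Pa = 26.65 MPa
Effective stress σ' = σ_v − P_p = 58.88 − 26.65 = 32.227 MPa = 322.27 bar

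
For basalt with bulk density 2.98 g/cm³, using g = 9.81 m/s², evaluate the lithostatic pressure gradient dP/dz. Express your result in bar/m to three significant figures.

0.292 bar/m

dP/dz = ρg = 2980 kg/m³ × 9.81 m/s² = 29234 Pa/m
= 29234 Pa/m × (1 bar/m / 1.0000×10^5 Pa/m) = 0.29234 bar/m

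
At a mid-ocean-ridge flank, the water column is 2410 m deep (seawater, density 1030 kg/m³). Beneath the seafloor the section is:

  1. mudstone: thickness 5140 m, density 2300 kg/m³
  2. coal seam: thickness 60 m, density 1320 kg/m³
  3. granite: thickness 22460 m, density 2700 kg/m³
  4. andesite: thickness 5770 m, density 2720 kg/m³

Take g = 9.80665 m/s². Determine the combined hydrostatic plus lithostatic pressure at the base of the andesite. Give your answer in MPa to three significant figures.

890 MPa

seawater: 1030 kg/m³ × 9.80665 m/s² × 2410 m = 2.434×10^7 Pa = 24.34 MPa
mudstone: 2300 kg/m³ × 9.80665 m/s² × 5140 m = 1.159×10^8 Pa = 115.9 MPa
coal seam: 1320 kg/m³ × 9.80665 m/s² × 60 m = 7.767×10^5 Pa = 0.7767 MPa
granite: 2700 kg/m³ × 9.80665 m/s² × 22460 m = 5.947×10^8 Pa = 594.7 MPa
andesite: 2720 kg/m³ × 9.80665 m/s² × 5770 m = 1.539×10^8 Pa = 153.9 MPa
Total = 24.34 + 115.9 + 0.7767 + 594.7 + 153.9 = 889.66 MPa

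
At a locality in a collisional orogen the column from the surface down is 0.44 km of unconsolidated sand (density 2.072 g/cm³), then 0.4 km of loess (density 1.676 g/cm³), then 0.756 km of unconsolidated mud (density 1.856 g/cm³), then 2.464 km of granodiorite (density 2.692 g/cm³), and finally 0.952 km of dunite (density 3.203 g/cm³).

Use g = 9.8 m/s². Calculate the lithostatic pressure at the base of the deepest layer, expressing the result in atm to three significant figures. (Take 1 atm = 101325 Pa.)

1230 atm

unconsolidated sand: 2072 kg/m³ × 9.8 m/s² × 440 m = 8.934×10^6 Pa = 88.18 atm
loess: 1676 kg/m³ × 9.8 m/s² × 400 m = 6.570×10^6 Pa = 64.84 atm
unconsolidated mud: 1856 kg/m³ × 9.8 m/s² × 756 m = 1.375×10^7 Pa = 135.7 atm
granodiorite: 2692 kg/m³ × 9.8 m/s² × 2464 m = 6.500×10^7 Pa = 641.5 atm
dunite: 3203 kg/m³ × 9.8 m/s² × 952 m = 2.988×10^7 Pa = 294.9 atm
Total = 88.18 + 64.84 + 135.7 + 641.5 + 294.9 = 1225.2 atm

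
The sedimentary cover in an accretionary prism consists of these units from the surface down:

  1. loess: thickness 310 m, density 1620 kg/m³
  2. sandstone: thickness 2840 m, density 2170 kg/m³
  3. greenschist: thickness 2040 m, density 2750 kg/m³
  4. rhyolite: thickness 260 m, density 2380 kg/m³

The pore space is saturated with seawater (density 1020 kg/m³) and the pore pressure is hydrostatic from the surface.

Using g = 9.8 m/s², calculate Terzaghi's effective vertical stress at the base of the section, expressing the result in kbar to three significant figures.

0.719 kbar

Overburden (lithostatic) stress σ_v:
loess: 1620 kg/m³ × 9.8 m/s² × 310 m = 4.922×10^6 Pa = 4.922 MPa
sandstone: 2170 kg/m³ × 9.8 m/s² × 2840 m = 6.040×10^7 Pa = 60.40 MPa
greenschist: 2750 kg/m³ × 9.8 m/s² × 2040 m = 5.498×10^7 Pa = 54.98 MPa
rhyolite: 2380 kg/m³ × 9.8 m/s² × 260 m = 6.064×10^6 Pa = 6.064 MPa
Total = 4.922 + 60.40 + 54.98 + 6.064 = 126.36 MPa
Pore pressure P_p = 1020 kg/m³ × 9.8 m/s² × 5450 m = 5.448×10^7 Pa = 54.48 MPa
Effective stress σ' = σ_v − P_p = 126.4 − 54.48 = 71.881 MPa = 0.71881 kbar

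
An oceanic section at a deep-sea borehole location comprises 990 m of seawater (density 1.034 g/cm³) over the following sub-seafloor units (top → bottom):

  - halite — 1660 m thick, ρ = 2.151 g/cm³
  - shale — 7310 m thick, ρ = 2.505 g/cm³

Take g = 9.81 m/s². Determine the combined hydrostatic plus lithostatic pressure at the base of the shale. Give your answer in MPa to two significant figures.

seawater: 1034 kg/m³ × 9.81 m/s² × 990 m = 1.004×10^7 Pa = 10.04 MPa
halite: 2151 kg/m³ × 9.81 m/s² × 1660 m = 3.503×10^7 Pa = 35.03 MPa
shale: 2505 kg/m³ × 9.81 m/s² × 7310 m = 1.796×10^8 Pa = 179.6 MPa
Total = 10.04 + 35.03 + 179.6 = 224.71 MPa

220 MPa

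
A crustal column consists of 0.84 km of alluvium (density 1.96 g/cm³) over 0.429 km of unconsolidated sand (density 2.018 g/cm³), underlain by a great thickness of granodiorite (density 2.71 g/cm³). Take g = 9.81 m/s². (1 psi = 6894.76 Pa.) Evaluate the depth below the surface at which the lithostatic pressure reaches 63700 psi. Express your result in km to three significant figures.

Pressure at base of upper layers: 1960×9.81×840 + 2018×9.81×429 = 2.464×10^7 Pa = 3574 psi
Remaining pressure to be supplied by granodiorite: 4.392×10^8 − 2.464×10^7 = 4.146×10^8 Pa
Additional depth in granodiorite = 4.146×10^8 Pa / (2710 kg/m³ × 9.81 m/s²) = 15593 m
Total depth = 1269 m + 15593 m = 16862 m
= 16.862 km

16.9 km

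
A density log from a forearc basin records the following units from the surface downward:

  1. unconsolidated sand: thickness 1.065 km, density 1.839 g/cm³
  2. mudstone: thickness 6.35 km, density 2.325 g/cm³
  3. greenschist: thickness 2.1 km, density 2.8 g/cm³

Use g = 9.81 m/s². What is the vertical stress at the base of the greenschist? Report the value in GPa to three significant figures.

0.222 GPa

unconsolidated sand: 1839 kg/m³ × 9.81 m/s² × 1065 m = 1.921×10^7 Pa = 0.01921 GPa
mudstone: 2325 kg/m³ × 9.81 m/s² × 6350 m = 1.448×10^8 Pa = 0.1448 GPa
greenschist: 2800 kg/m³ × 9.81 m/s² × 2100 m = 5.768×10^7 Pa = 0.05768 GPa
Total = 0.01921 + 0.1448 + 0.05768 = 0.22173 GPa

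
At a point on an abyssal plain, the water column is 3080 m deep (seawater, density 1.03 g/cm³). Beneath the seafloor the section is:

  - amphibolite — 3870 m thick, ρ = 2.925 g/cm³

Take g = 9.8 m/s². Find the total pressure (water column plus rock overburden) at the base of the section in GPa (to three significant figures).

0.142 GPa

seawater: 1030 kg/m³ × 9.8 m/s² × 3080 m = 3.109×10^7 Pa = 0.03109 GPa
amphibolite: 2925 kg/m³ × 9.8 m/s² × 3870 m = 1.109×10^8 Pa = 0.1109 GPa
Total = 0.03109 + 0.1109 = 0.14202 GPa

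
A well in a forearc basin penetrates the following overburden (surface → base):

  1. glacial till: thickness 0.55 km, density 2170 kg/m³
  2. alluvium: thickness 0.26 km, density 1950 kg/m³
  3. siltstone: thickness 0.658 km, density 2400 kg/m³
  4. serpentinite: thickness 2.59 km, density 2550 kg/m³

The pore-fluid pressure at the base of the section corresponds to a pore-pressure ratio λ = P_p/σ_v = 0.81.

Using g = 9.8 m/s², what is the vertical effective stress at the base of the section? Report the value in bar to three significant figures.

Overburden (lithostatic) stress σ_v:
glacial till: 2170 kg/m³ × 9.8 m/s² × 550 m = 1.170×10^7 Pa = 11.70 MPa
alluvium: 1950 kg/m³ × 9.8 m/s² × 260 m = 4.969×10^6 Pa = 4.969 MPa
siltstone: 2400 kg/m³ × 9.8 m/s² × 658 m = 1.548×10^7 Pa = 15.48 MPa
serpentinite: 2550 kg/m³ × 9.8 m/s² × 2590 m = 6.472×10^7 Pa = 64.72 MPa
Total = 11.70 + 4.969 + 15.48 + 64.72 = 96.865 MPa
Pore pressure P_p = λ·σ_v = 0.81 × 96.87 MPa = 78.46 MPa
Effective stress σ' = σ_v − P_p = 96.87 − 78.46 = 18.404 MPa = 184.04 bar

184 bar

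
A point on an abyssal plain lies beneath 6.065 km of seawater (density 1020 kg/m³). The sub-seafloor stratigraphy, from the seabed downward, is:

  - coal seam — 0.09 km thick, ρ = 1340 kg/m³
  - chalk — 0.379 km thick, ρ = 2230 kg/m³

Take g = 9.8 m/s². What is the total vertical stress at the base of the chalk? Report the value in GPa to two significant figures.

0.070 GPa

seawater: 1020 kg/m³ × 9.8 m/s² × 6065 m = 6.063×10^7 Pa = 0.06063 GPa
coal seam: 1340 kg/m³ × 9.8 m/s² × 90 m = 1.182×10^6 Pa = 1.182×10^-3 GPa
chalk: 2230 kg/m³ × 9.8 m/s² × 379 m = 8.283×10^6 Pa = 8.283×10^-3 GPa
Total = 0.06063 + 1.182×10^-3 + 8.283×10^-3 = 0.070090 GPa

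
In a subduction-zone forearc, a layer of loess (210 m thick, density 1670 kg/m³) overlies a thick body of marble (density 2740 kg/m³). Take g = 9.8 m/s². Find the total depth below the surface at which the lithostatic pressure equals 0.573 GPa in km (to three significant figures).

Pressure at base of upper layers: 1670×9.8×210 = 3.437×10^6 Pa = 3.437×10^-3 GPa
Remaining pressure to be supplied by marble: 5.730×10^8 − 3.437×10^6 = 5.696×10^8 Pa
Additional depth in marble = 5.696×10^8 Pa / (2740 kg/m³ × 9.8 m/s²) = 21211 m
Total depth = 210 m + 21211 m = 21421 m
= 21.421 km

21.4 km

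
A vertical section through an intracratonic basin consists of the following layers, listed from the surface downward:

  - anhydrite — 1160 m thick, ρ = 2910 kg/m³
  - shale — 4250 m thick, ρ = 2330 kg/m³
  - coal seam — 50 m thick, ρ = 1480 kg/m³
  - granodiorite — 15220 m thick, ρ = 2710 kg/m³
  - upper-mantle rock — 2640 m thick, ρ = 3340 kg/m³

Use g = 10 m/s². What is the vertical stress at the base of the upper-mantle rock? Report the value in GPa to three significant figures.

anhydrite: 2910 kg/m³ × 10 m/s² × 1160 m = 3.376×10^7 Pa = 0.03376 GPa
shale: 2330 kg/m³ × 10 m/s² × 4250 m = 9.902×10^7 Pa = 0.09903 GPa
coal seam: 1480 kg/m³ × 10 m/s² × 50 m = 7.400×10^5 Pa = 7.400×10^-4 GPa
granodiorite: 2710 kg/m³ × 10 m/s² × 15220 m = 4.125×10^8 Pa = 0.4125 GPa
upper-mantle rock: 3340 kg/m³ × 10 m/s² × 2640 m = 8.818×10^7 Pa = 0.08818 GPa
Total = 0.03376 + 0.09903 + 7.400×10^-4 + 0.4125 + 0.08818 = 0.63416 GPa

0.634 GPa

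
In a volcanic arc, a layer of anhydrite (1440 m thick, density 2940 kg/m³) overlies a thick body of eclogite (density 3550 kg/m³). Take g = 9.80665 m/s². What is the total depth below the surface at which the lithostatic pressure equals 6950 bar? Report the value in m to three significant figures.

Pressure at base of upper layers: 2940×9.80665×1440 = 4.152×10^7 Pa = 415.2 bar
Remaining pressure to be supplied by eclogite: 6.950×10^8 − 4.152×10^7 = 6.535×10^8 Pa
Additional depth in eclogite = 6.535×10^8 Pa / (3550 kg/m³ × 9.80665 m/s²) = 18771 m
Total depth = 1440 m + 18771 m = 20211 m

20200 m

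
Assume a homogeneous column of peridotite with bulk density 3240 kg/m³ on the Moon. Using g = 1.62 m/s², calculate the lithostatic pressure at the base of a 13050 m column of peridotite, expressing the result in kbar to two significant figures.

peridotite: 3240 kg/m³ × 1.62 m/s² × 13050 m = 6.850×10^7 Pa = 0.6850 kbar

0.68 kbar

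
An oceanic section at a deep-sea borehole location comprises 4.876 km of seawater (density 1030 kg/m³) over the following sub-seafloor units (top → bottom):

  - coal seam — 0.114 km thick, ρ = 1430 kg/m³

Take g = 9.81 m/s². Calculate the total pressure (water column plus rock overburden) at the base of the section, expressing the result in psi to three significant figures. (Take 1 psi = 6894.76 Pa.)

7380 psi

seawater: 1030 kg/m³ × 9.81 m/s² × 4876 m = 4.927×10^7 Pa = 7146 psi
coal seam: 1430 kg/m³ × 9.81 m/s² × 114 m = 1.599×10^6 Pa = 231.9 psi
Total = 7146 + 231.9 = 7377.7 psi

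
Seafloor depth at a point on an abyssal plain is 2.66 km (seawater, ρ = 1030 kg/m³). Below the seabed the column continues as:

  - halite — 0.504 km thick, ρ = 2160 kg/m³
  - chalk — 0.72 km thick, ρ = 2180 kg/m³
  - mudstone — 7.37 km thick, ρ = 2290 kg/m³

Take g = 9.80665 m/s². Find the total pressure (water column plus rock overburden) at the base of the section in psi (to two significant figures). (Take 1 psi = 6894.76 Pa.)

seawater: 1030 kg/m³ × 9.80665 m/s² × 2660 m = 2.687×10^7 Pa = 3897 psi
halite: 2160 kg/m³ × 9.80665 m/s² × 504 m = 1.068×10^7 Pa = 1548 psi
chalk: 2180 kg/m³ × 9.80665 m/s² × 720 m = 1.539×10^7 Pa = 2232 psi
mudstone: 2290 kg/m³ × 9.80665 m/s² × 7370 m = 1.655×10^8 Pa = 24005 psi
Total = 3897 + 1548 + 2232 + 24005 = 31683 psi

32000 psi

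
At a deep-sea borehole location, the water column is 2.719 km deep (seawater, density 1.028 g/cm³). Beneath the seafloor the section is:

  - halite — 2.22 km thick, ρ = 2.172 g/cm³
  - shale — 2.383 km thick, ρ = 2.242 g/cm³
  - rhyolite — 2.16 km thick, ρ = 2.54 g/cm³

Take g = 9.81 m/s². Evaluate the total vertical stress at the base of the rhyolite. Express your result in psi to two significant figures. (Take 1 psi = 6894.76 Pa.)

26000 psi

seawater: 1028 kg/m³ × 9.81 m/s² × 2719 m = 2.742×10^7 Pa = 3977 psi
halite: 2172 kg/m³ × 9.81 m/s² × 2220 m = 4.730×10^7 Pa = 6861 psi
shale: 2242 kg/m³ × 9.81 m/s² × 2383 m = 5.241×10^7 Pa = 7602 psi
rhyolite: 2540 kg/m³ × 9.81 m/s² × 2160 m = 5.382×10^7 Pa = 7806 psi
Total = 3977 + 6861 + 7602 + 7806 = 26245 psi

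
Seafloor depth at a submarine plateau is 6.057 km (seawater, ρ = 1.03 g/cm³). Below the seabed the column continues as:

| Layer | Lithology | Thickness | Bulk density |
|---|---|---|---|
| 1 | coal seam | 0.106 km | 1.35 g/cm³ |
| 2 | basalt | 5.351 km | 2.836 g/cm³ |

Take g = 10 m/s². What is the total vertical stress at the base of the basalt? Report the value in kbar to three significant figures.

2.16 kbar

seawater: 1030 kg/m³ × 10 m/s² × 6057 m = 6.239×10^7 Pa = 0.6239 kbar
coal seam: 1350 kg/m³ × 10 m/s² × 106 m = 1.431×10^6 Pa = 0.01431 kbar
basalt: 2836 kg/m³ × 10 m/s² × 5351 m = 1.518×10^8 Pa = 1.518 kbar
Total = 0.6239 + 0.01431 + 1.518 = 2.1557 kbar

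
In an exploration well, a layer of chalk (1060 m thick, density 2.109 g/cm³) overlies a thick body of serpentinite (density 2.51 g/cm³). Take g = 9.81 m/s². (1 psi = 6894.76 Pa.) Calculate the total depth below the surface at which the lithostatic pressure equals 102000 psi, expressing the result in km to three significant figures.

Pressure at base of upper layers: 2109×9.81×1060 = 2.193×10^7 Pa = 3181 psi
Remaining pressure to be supplied by serpentinite: 7.033×10^8 − 2.193×10^7 = 6.813×10^8 Pa
Additional depth in serpentinite = 6.813×10^8 Pa / (2510 kg/m³ × 9.81 m/s²) = 27671 m
Total depth = 1060 m + 27671 m = 28731 m
= 28.731 km

28.7 km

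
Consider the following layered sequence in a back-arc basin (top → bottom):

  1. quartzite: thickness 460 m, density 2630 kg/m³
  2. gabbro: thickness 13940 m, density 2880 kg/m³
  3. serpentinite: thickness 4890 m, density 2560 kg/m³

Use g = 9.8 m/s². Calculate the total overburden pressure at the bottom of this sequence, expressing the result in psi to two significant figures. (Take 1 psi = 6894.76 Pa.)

quartzite: 2630 kg/m³ × 9.8 m/s² × 460 m = 1.186×10^7 Pa = 1720 psi
gabbro: 2880 kg/m³ × 9.8 m/s² × 13940 m = 3.934×10^8 Pa = 57064 psi
serpentinite: 2560 kg/m³ × 9.8 m/s² × 4890 m = 1.227×10^8 Pa = 17793 psi
Total = 1720 + 57064 + 17793 = 76577 psi

77000 psi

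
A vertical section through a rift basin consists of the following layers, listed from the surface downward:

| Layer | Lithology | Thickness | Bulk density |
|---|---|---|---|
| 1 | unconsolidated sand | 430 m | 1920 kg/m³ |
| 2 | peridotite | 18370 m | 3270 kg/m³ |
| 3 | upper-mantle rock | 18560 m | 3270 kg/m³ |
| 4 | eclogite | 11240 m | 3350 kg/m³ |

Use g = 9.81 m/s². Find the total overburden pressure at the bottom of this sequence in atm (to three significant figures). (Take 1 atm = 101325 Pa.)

15400 atm

unconsolidated sand: 1920 kg/m³ × 9.81 m/s² × 430 m = 8.099×10^6 Pa = 79.93 atm
peridotite: 3270 kg/m³ × 9.81 m/s² × 18370 m = 5.893×10^8 Pa = 5816 atm
upper-mantle rock: 3270 kg/m³ × 9.81 m/s² × 18560 m = 5.954×10^8 Pa = 5876 atm
eclogite: 3350 kg/m³ × 9.81 m/s² × 11240 m = 3.694×10^8 Pa = 3646 atm
Total = 79.93 + 5816 + 5876 + 3646 = 15417 atm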